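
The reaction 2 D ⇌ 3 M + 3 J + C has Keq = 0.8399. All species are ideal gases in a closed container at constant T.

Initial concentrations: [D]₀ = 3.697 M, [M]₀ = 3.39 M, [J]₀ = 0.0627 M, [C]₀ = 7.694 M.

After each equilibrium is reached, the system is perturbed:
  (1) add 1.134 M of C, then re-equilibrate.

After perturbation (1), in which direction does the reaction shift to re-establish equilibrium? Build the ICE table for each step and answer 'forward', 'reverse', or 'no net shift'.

Q₀ = 0.005406 vs Keq = 0.8399 ⇒ Q<K, forward
Step 1:
                    D           M           J           C
  I             3.697        3.39      0.0627       7.694
  C           -0.1611      0.2417      0.2417     0.08056
  E             3.536       3.632      0.3044       7.775
  solve Keq expr → x = 0.08056; check Q = 0.8399
Then add 1.134 M of C.
Step 2:
                    D           M           J           C
  I             3.536       3.632      0.3044       8.909
  C          0.008034    -0.01205    -0.01205   -0.004017
  E             3.544        3.62      0.2923       8.905
  solve Keq expr → x = -0.004017; check Q = 0.8399

Direction: reverse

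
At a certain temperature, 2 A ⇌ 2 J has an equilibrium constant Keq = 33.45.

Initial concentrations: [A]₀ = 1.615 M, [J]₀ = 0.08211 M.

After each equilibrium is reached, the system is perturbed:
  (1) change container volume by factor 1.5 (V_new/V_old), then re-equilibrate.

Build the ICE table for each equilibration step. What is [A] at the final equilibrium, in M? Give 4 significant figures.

[A]_eq = 0.1668 M

Q₀ = 0.002585 vs Keq = 33.45 ⇒ Q<K, forward
Step 1:
                   A          J
  I            1.615    0.08211
  C           -1.365      1.365
  E           0.2502      1.447
  solve Keq expr → x = 0.6824; check Q = 33.45
Then change container volume by factor 1.5 (V_new/V_old).
Step 2:
                   A          J
  I           0.1668     0.9646
  C                0          0
  E           0.1668     0.9646
  solve Keq expr → x = 0; check Q = 33.45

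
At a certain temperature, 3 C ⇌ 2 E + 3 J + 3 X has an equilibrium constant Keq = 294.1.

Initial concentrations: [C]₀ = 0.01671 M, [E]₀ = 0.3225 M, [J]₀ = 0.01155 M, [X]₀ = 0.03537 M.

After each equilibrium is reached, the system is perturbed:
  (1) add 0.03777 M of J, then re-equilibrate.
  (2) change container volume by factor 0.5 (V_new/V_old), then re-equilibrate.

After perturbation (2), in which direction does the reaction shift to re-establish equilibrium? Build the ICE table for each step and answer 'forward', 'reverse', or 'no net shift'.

Direction: reverse

Q₀ = 1.5198e-06 vs Keq = 294.1 ⇒ Q<K, forward
Step 1:
                   C          E          J          X
  I          0.01671     0.3225    0.01155    0.03537
  C          -0.0166    0.01107     0.0166     0.0166
  E       1.0583e-04     0.3336    0.02815    0.05197
  solve Keq expr → x = 0.005535; check Q = 294.1
Then add 0.03777 M of J.
Step 2:
                   C          E          J          X
  I       1.0583e-04     0.3336    0.06592    0.05197
  C       1.4074e-04 -9.3823e-05 -1.4074e-04 -1.4074e-04
  E       2.4657e-04     0.3335    0.06578    0.05183
  solve Keq expr → x = -4.6912e-05; check Q = 294.1
Then change container volume by factor 0.5 (V_new/V_old).
Step 3:
                   C          E          J          X
  I       4.9314e-04      0.667     0.1316     0.1037
  C         0.001043 -6.9557e-04  -0.001043  -0.001043
  E         0.001536     0.6663     0.1305     0.1026
  solve Keq expr → x = -3.4779e-04; check Q = 294.1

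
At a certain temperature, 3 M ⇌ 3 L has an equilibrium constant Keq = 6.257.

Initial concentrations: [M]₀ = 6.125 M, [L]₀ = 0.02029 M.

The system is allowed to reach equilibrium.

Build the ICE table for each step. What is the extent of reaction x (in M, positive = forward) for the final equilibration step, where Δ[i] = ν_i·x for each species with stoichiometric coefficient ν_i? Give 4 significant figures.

x = 1.321 M

Q₀ = 3.6352e-08 vs Keq = 6.257 ⇒ Q<K, forward
Step 1:
                   M          L
  Initial      6.125    0.02029
  Change      -3.963      3.963
  Equil        2.162      3.984
  solve Keq expr → x = 1.321; check Q = 6.257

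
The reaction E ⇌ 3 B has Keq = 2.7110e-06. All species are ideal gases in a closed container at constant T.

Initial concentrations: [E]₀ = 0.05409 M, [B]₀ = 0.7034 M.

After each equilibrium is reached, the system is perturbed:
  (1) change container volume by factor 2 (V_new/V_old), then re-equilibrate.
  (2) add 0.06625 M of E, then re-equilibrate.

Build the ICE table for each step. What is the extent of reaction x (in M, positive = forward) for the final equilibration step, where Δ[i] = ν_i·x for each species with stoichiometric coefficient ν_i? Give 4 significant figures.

x = 3.2886e-04 M

Q₀ = 6.434 vs Keq = 2.7110e-06 ⇒ Q>K, reverse
Step 1:
                    E           B
  Initial     0.05409      0.7034
  Change       0.2314     -0.6942
  Equil        0.2855    0.009181
  solve Keq expr → x = -0.2314; check Q = 2.7110e-06
Then change container volume by factor 2 (V_new/V_old).
Step 2:
                    E           B
  Initial      0.1427    0.004591
  Change  -8.9378e-04    0.002681
  Equil        0.1419    0.007272
  solve Keq expr → x = 8.9378e-04; check Q = 2.7110e-06
Then add 0.06625 M of E.
Step 3:
                    E           B
  Initial      0.2081    0.007272
  Change  -3.2886e-04  9.8657e-04
  Equil        0.2078    0.008259
  solve Keq expr → x = 3.2886e-04; check Q = 2.7110e-06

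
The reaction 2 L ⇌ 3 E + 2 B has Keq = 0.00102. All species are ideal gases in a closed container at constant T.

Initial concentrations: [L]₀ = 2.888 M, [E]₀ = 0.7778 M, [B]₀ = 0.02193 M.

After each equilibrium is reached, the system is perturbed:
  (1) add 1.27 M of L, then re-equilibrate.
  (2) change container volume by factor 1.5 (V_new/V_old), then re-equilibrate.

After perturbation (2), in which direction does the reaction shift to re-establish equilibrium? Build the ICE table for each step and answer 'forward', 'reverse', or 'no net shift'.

Q₀ = 2.7132e-05 vs Keq = 0.00102 ⇒ Q<K, forward
Step 1:
                   L          E          B
  Initial      2.888     0.7778    0.02193
  Change    -0.08269      0.124    0.08269
  Equil        2.805     0.9018     0.1046
  solve Keq expr → x = 0.04134; check Q = 0.00102
Then add 1.27 M of L.
Step 2:
                   L          E          B
  Initial      4.075     0.9018     0.1046
  Change    -0.03411    0.05117    0.03411
  Equil        4.041      0.953     0.1387
  solve Keq expr → x = 0.01706; check Q = 0.00102
Then change container volume by factor 1.5 (V_new/V_old).
Step 3:
                   L          E          B
  Initial      2.694     0.6353    0.09249
  Change    -0.04905    0.07357    0.04905
  Equil        2.645     0.7089     0.1415
  solve Keq expr → x = 0.02452; check Q = 0.00102

Direction: forward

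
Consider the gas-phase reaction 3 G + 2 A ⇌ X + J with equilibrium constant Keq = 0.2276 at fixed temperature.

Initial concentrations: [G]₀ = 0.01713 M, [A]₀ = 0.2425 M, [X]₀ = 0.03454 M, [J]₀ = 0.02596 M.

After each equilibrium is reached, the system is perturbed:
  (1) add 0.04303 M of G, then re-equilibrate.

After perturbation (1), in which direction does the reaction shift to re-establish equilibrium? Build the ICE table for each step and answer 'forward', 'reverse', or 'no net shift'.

Direction: forward

Q₀ = 3033 vs Keq = 0.2276 ⇒ Q>K, reverse
Step 1:
                   G          A          X          J
  init       0.01713     0.2425    0.03454    0.02596
  Δ          0.07356    0.04904   -0.02452   -0.02452
  eq         0.09069     0.2915    0.01002    0.00144
  solve Keq expr → x = -0.02452; check Q = 0.2276
Then add 0.04303 M of G.
Step 2:
                   G          A          X          J
  init        0.1337     0.2915    0.01002    0.00144
  Δ        -0.005655   -0.00377   0.001885   0.001885
  eq          0.1281     0.2878    0.01191   0.003325
  solve Keq expr → x = 0.001885; check Q = 0.2276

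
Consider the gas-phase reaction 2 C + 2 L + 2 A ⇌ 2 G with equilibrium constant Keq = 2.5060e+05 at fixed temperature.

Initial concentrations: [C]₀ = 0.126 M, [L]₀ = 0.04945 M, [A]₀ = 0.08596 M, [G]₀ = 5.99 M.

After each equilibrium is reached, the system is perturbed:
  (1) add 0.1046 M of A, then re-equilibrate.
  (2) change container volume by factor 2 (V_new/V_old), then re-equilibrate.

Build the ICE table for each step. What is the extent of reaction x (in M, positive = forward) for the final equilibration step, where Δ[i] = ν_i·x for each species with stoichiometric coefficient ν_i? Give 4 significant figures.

x = -0.03203 M

Q₀ = 1.2508e+08 vs Keq = 2.5060e+05 ⇒ Q>K, reverse
Step 1:
                   C          L          A          G
  Initial      0.126    0.04945    0.08596       5.99
  Change      0.1419     0.1419     0.1419    -0.1419
  Equil       0.2679     0.1914     0.2279      5.848
  solve Keq expr → x = -0.07095; check Q = 2.5060e+05
Then add 0.1046 M of A.
Step 2:
                   C          L          A          G
  Initial     0.2679     0.1914     0.3325      5.848
  Change    -0.02919   -0.02919   -0.02919    0.02919
  Equil       0.2387     0.1622     0.3033      5.877
  solve Keq expr → x = 0.0146; check Q = 2.5060e+05
Then change container volume by factor 2 (V_new/V_old).
Step 3:
                   C          L          A          G
  Initial     0.1194    0.08108     0.1516      2.939
  Change     0.06406    0.06406    0.06406   -0.06406
  Equil       0.1834     0.1451     0.2157      2.875
  solve Keq expr → x = -0.03203; check Q = 2.5060e+05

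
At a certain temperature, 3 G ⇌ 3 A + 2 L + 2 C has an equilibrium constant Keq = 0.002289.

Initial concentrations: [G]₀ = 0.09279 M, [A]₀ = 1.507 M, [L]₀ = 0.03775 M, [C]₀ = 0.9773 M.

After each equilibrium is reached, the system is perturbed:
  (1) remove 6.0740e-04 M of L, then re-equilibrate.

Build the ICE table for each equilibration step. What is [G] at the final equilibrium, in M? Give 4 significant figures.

[G]_eq = 0.1461 M

Q₀ = 5.831 vs Keq = 0.002289 ⇒ Q>K, reverse
Step 1:
                    G           A           L           C
  init        0.09279       1.507     0.03775      0.9773
  Δ           0.05417    -0.05417    -0.03611    -0.03611
  eq            0.147       1.453    0.001635      0.9412
  solve Keq expr → x = -0.01806; check Q = 0.002289
Then remove 6.0740e-04 M of L.
Step 2:
                    G           A           L           C
  init          0.147       1.453    0.001028      0.9412
  Δ       -8.8523e-04  8.8523e-04  5.9015e-04  5.9015e-04
  eq           0.1461       1.454    0.001618      0.9418
  solve Keq expr → x = 2.9508e-04; check Q = 0.002289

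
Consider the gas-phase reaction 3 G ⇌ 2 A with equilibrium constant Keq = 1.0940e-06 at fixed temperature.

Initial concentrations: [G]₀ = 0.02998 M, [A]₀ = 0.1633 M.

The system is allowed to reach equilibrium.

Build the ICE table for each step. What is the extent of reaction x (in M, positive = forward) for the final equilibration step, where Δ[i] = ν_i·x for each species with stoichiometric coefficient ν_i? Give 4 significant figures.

Q₀ = 989.6 vs Keq = 1.0940e-06 ⇒ Q>K, reverse
Step 1:
                  G         A
  Initial   0.02998    0.1633
  Change     0.2447   -0.1631
  Equil      0.2747 1.5059e-04
  solve Keq expr → x = -0.08157; check Q = 1.0940e-06

x = -0.08157 M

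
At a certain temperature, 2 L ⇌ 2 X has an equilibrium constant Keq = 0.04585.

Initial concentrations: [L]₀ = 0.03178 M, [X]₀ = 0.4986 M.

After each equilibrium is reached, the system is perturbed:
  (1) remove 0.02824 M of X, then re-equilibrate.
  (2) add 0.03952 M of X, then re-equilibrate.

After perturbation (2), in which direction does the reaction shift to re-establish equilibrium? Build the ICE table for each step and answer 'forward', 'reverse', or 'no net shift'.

Direction: reverse

Q₀ = 246.1 vs Keq = 0.04585 ⇒ Q>K, reverse
Step 1:
                  L         X
  I         0.03178    0.4986
  C          0.4051   -0.4051
  E          0.4368   0.09354
  solve Keq expr → x = -0.2025; check Q = 0.04585
Then remove 0.02824 M of X.
Step 2:
                  L         X
  I          0.4368    0.0653
  C        -0.02326   0.02326
  E          0.4136   0.08856
  solve Keq expr → x = 0.01163; check Q = 0.04585
Then add 0.03952 M of X.
Step 3:
                  L         X
  I          0.4136    0.1281
  C         0.03255  -0.03255
  E          0.4461   0.09553
  solve Keq expr → x = -0.01628; check Q = 0.04585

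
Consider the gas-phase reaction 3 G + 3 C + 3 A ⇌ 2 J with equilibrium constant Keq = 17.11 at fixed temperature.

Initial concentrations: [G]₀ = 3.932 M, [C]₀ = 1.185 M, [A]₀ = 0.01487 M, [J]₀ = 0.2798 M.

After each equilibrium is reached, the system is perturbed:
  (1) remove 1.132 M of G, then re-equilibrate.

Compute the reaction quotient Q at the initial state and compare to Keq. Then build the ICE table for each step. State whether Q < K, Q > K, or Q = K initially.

Q₀ = 235.4 vs Keq = 17.11 ⇒ Q>K, reverse
Step 1:
                    G           C           A           J
  I             3.932       1.185     0.01487      0.2798
  C           0.01897     0.01897     0.01897    -0.01265
  E             3.951       1.204     0.03384      0.2672
  solve Keq expr → x = -0.006324; check Q = 17.11
Then remove 1.132 M of G.
Step 2:
                    G           C           A           J
  I             2.819       1.204     0.03384      0.2672
  C           0.01199     0.01199     0.01199    -0.00799
  E             2.831       1.216     0.04583      0.2592
  solve Keq expr → x = -0.003995; check Q = 17.11

Q₀ = 235.4; Q > K (proceeds reverse)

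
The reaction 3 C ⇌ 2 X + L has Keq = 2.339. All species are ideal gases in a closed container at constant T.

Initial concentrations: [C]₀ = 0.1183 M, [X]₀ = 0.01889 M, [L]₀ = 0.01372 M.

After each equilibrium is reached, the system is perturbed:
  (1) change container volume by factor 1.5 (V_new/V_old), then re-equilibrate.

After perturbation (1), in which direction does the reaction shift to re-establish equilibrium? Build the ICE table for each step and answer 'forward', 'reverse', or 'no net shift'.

Direction: no net shift

Q₀ = 0.002957 vs Keq = 2.339 ⇒ Q<K, forward
Step 1:
                  C         X         L
  init       0.1183   0.01889   0.01372
  Δ        -0.07534   0.05022   0.02511
  eq        0.04296   0.06911   0.03883
  solve Keq expr → x = 0.02511; check Q = 2.339
Then change container volume by factor 1.5 (V_new/V_old).
Step 2:
                  C         X         L
  init      0.02864   0.04608   0.02589
  Δ               0         0         0
  eq        0.02864   0.04608   0.02589
  solve Keq expr → x = 0; check Q = 2.339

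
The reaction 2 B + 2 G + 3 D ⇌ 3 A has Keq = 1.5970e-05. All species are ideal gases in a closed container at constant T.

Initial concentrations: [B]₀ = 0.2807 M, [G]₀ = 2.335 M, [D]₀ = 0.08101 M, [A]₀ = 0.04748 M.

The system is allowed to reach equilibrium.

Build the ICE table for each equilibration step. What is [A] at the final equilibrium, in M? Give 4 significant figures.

[A]_eq = 0.002581 M

Q₀ = 0.4687 vs Keq = 1.5970e-05 ⇒ Q>K, reverse
Step 1:
                  B         G         D         A
  Initial    0.2807     2.335   0.08101   0.04748
  Change    0.02993   0.02993    0.0449   -0.0449
  Equil      0.3106     2.365    0.1259  0.002581
  solve Keq expr → x = -0.01497; check Q = 1.5970e-05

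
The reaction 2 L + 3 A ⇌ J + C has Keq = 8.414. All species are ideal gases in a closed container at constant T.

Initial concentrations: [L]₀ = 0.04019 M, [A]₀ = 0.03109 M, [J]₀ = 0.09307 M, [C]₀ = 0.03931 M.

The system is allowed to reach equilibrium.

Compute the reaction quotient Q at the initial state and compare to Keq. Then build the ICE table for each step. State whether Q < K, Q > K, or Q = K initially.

Q₀ = 7.5373e+04 vs Keq = 8.414 ⇒ Q>K, reverse
Step 1:
                  L         A         J         C
  Initial   0.04019   0.03109   0.09307   0.03931
  Change    0.06984    0.1048  -0.03492  -0.03492
  Equil        0.11    0.1358   0.05815  0.004391
  solve Keq expr → x = -0.03492; check Q = 8.414

Q₀ = 7.5373e+04; Q > K (proceeds reverse)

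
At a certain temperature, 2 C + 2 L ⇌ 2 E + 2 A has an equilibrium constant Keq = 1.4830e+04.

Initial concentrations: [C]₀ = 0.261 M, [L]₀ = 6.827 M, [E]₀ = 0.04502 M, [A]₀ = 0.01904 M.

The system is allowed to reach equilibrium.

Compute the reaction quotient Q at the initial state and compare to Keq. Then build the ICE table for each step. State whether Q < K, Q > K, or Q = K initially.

Q₀ = 2.3142e-07 vs Keq = 1.4830e+04 ⇒ Q<K, forward
Step 1:
                    C           L           E           A
  Initial       0.261       6.827     0.04502     0.01904
  Change      -0.2609     -0.2609      0.2609      0.2609
  Equil    1.0710e-04       6.566      0.3059      0.2799
  solve Keq expr → x = 0.1304; check Q = 1.4830e+04

Q₀ = 2.3142e-07; Q < K (proceeds forward)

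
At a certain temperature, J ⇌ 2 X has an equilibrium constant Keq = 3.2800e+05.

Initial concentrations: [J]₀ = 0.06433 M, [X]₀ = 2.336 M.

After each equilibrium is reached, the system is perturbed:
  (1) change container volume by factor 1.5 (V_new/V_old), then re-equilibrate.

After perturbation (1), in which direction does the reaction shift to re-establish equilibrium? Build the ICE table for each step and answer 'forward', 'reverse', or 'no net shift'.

Q₀ = 84.83 vs Keq = 3.2800e+05 ⇒ Q<K, forward
Step 1:
                  J         X
  I         0.06433     2.336
  C        -0.06431    0.1286
  E       1.8519e-05     2.465
  solve Keq expr → x = 0.06431; check Q = 3.2800e+05
Then change container volume by factor 1.5 (V_new/V_old).
Step 2:
                  J         X
  I       1.2346e-05     1.643
  C       -4.1153e-06 8.2307e-06
  E       8.2309e-06     1.643
  solve Keq expr → x = 4.1153e-06; check Q = 3.2800e+05

Direction: forward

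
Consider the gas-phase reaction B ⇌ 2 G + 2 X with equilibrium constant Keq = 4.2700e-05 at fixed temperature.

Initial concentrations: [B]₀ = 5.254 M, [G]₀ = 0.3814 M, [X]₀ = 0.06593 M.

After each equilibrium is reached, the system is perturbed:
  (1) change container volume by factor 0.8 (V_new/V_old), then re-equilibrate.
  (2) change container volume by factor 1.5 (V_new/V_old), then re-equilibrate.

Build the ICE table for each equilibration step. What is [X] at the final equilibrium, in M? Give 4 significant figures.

[X]_eq = 0.04451 M

Q₀ = 1.2035e-04 vs Keq = 4.2700e-05 ⇒ Q>K, reverse
Step 1:
                    B           G           X
  Initial       5.254      0.3814     0.06593
  Change      0.01199    -0.02398    -0.02398
  Equil         5.266      0.3574     0.04195
  solve Keq expr → x = -0.01199; check Q = 4.2700e-05
Then change container volume by factor 0.8 (V_new/V_old).
Step 2:
                    B           G           X
  Initial       6.582      0.4468     0.05244
  Change     0.006855    -0.01371    -0.01371
  Equil         6.589      0.4331     0.03873
  solve Keq expr → x = -0.006855; check Q = 4.2700e-05
Then change container volume by factor 1.5 (V_new/V_old).
Step 3:
                    B           G           X
  Initial       4.393      0.2887     0.02582
  Change    -0.009342     0.01868     0.01868
  Equil         4.384      0.3074     0.04451
  solve Keq expr → x = 0.009342; check Q = 4.2700e-05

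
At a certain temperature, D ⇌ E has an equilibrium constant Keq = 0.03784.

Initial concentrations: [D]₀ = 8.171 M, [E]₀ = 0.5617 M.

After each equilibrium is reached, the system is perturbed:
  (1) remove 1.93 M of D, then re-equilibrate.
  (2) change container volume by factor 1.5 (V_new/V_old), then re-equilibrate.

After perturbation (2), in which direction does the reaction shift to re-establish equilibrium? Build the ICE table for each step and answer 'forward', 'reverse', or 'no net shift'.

Q₀ = 0.06874 vs Keq = 0.03784 ⇒ Q>K, reverse
Step 1:
                    D           E
  I             8.171      0.5617
  C            0.2433     -0.2433
  E             8.414      0.3184
  solve Keq expr → x = -0.2433; check Q = 0.03784
Then remove 1.93 M of D.
Step 2:
                    D           E
  I             6.484      0.3184
  C           0.07037    -0.07037
  E             6.555       0.248
  solve Keq expr → x = -0.07037; check Q = 0.03784
Then change container volume by factor 1.5 (V_new/V_old).
Step 3:
                    D           E
  I              4.37      0.1654
  C                 0           0
  E              4.37      0.1654
  solve Keq expr → x = 0; check Q = 0.03784

Direction: no net shift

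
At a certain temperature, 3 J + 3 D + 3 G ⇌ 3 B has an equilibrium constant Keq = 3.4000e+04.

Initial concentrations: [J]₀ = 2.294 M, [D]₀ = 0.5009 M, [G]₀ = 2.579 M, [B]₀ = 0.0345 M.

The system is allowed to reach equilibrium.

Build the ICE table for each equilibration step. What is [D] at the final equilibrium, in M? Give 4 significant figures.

Q₀ = 1.5779e-06 vs Keq = 3.4000e+04 ⇒ Q<K, forward
Step 1:
                    J           D           G           B
  Initial       2.294      0.5009       2.579      0.0345
  Change      -0.4965     -0.4965     -0.4965      0.4965
  Equil         1.797    0.004379       2.082       0.531
  solve Keq expr → x = 0.1655; check Q = 3.4000e+04

[D]_eq = 0.004379 M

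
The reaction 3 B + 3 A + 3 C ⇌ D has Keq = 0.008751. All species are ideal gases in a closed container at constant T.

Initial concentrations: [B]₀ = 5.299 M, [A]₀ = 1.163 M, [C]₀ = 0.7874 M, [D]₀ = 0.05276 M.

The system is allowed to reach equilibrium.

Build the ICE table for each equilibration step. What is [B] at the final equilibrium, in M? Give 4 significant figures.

[B]_eq = 5.051 M

Q₀ = 4.6174e-04 vs Keq = 0.008751 ⇒ Q<K, forward
Step 1:
                    B           A           C           D
  I             5.299       1.163      0.7874     0.05276
  C           -0.2481     -0.2481     -0.2481      0.0827
  E             5.051      0.9149      0.5393      0.1355
  solve Keq expr → x = 0.0827; check Q = 0.008751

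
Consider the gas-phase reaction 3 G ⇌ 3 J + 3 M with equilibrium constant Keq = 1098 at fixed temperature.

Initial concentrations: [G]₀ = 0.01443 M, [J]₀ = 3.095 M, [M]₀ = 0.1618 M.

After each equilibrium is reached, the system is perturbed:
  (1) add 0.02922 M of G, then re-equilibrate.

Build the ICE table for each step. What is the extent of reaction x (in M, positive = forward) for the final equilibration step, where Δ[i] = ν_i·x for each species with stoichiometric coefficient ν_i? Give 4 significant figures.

x = 0.007419 M

Q₀ = 4.1794e+04 vs Keq = 1098 ⇒ Q>K, reverse
Step 1:
                   G          J          M
  init       0.01443      3.095     0.1618
  Δ          0.02598   -0.02598   -0.02598
  eq         0.04041      3.069     0.1358
  solve Keq expr → x = -0.008659; check Q = 1098
Then add 0.02922 M of G.
Step 2:
                   G          J          M
  init       0.06963      3.069     0.1358
  Δ         -0.02226    0.02226    0.02226
  eq         0.04737      3.091     0.1581
  solve Keq expr → x = 0.007419; check Q = 1098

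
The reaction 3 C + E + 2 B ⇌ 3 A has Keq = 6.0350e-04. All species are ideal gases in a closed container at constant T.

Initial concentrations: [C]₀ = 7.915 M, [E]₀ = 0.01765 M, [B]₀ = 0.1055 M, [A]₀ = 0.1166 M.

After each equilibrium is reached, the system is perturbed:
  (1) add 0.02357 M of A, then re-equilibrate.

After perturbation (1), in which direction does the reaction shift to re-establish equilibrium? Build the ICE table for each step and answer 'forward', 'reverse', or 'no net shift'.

Direction: reverse

Q₀ = 0.01627 vs Keq = 6.0350e-04 ⇒ Q>K, reverse
Step 1:
                  C         E         B         A
  Initial     7.915   0.01765    0.1055    0.1166
  Change    0.05575   0.01858   0.03716  -0.05575
  Equil       7.971   0.03623    0.1427   0.06085
  solve Keq expr → x = -0.01858; check Q = 6.0350e-04
Then add 0.02357 M of A.
Step 2:
                  C         E         B         A
  Initial     7.971   0.03623    0.1427   0.08442
  Change    0.01705  0.005683   0.01137  -0.01705
  Equil       7.988   0.04191     0.154   0.06738
  solve Keq expr → x = -0.005683; check Q = 6.0350e-04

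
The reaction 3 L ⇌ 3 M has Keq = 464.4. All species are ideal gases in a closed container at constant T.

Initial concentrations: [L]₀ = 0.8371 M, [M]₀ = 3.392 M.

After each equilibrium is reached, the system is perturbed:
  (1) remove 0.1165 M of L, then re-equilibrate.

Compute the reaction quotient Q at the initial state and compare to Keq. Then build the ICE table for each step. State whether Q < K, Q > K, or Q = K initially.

Q₀ = 66.53; Q < K (proceeds forward)

Q₀ = 66.53 vs Keq = 464.4 ⇒ Q<K, forward
Step 1:
                    L           M
  init         0.8371       3.392
  Δ           -0.3534      0.3534
  eq           0.4837       3.745
  solve Keq expr → x = 0.1178; check Q = 464.4
Then remove 0.1165 M of L.
Step 2:
                    L           M
  init         0.3672       3.745
  Δ            0.1032     -0.1032
  eq           0.4703       3.642
  solve Keq expr → x = -0.03439; check Q = 464.4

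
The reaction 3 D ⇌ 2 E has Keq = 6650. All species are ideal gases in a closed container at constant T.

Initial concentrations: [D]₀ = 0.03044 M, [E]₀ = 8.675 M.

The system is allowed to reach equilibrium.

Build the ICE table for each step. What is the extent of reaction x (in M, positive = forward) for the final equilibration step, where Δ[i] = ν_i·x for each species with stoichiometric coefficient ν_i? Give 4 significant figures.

x = -0.06395 M

Q₀ = 2.6681e+06 vs Keq = 6650 ⇒ Q>K, reverse
Step 1:
                    D           E
  I           0.03044       8.675
  C            0.1919     -0.1279
  E            0.2223       8.547
  solve Keq expr → x = -0.06395; check Q = 6650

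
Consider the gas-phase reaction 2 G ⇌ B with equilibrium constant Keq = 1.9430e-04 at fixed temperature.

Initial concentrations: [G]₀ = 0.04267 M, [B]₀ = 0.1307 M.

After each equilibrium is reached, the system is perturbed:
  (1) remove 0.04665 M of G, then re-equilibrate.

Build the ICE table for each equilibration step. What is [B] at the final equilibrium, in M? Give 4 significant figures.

Q₀ = 71.78 vs Keq = 1.9430e-04 ⇒ Q>K, reverse
Step 1:
                   G          B
  init       0.04267     0.1307
  Δ           0.2614    -0.1307
  eq           0.304 1.7960e-05
  solve Keq expr → x = -0.1307; check Q = 1.9430e-04
Then remove 0.04665 M of G.
Step 2:
                   G          B
  init        0.2574 1.7960e-05
  Δ       1.0175e-05 -5.0877e-06
  eq          0.2574 1.2873e-05
  solve Keq expr → x = -5.0877e-06; check Q = 1.9430e-04

[B]_eq = 1.2873e-05 M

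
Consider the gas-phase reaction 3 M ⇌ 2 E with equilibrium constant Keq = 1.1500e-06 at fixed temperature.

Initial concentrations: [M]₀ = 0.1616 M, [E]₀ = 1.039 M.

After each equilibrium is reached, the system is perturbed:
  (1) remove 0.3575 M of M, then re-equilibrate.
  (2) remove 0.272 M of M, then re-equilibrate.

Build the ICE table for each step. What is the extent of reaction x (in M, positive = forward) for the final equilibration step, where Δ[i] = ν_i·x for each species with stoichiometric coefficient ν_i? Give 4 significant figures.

Q₀ = 255.8 vs Keq = 1.1500e-06 ⇒ Q>K, reverse
Step 1:
                   M          E
  init        0.1616      1.039
  Δ            1.555     -1.037
  eq           1.716   0.002412
  solve Keq expr → x = -0.5183; check Q = 1.1500e-06
Then remove 0.3575 M of M.
Step 2:
                   M          E
  init         1.359   0.002412
  Δ         0.001066 -7.1071e-04
  eq            1.36   0.001701
  solve Keq expr → x = -3.5535e-04; check Q = 1.1500e-06
Then remove 0.272 M of M.
Step 3:
                   M          E
  init         1.088   0.001701
  Δ       7.2391e-04 -4.8261e-04
  eq           1.089   0.001218
  solve Keq expr → x = -2.4130e-04; check Q = 1.1500e-06

x = -2.4130e-04 M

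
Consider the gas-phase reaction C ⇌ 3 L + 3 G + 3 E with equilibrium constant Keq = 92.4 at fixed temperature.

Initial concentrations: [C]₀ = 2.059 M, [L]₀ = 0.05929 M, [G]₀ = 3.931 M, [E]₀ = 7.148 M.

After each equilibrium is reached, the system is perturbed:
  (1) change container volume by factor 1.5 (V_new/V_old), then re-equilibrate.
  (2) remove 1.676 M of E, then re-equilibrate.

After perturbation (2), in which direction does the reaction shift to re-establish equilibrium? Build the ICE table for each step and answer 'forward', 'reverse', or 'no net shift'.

Direction: forward

Q₀ = 2.246 vs Keq = 92.4 ⇒ Q<K, forward
Step 1:
                    C           L           G           E
  Initial       2.059     0.05929       3.931       7.148
  Change     -0.04454      0.1336      0.1336      0.1336
  Equil         2.014      0.1929       4.065       7.282
  solve Keq expr → x = 0.04454; check Q = 92.4
Then change container volume by factor 1.5 (V_new/V_old).
Step 2:
                    C           L           G           E
  Initial       1.343      0.1286        2.71       4.854
  Change       -0.068       0.204       0.204       0.204
  Equil         1.275      0.3326       2.914       5.058
  solve Keq expr → x = 0.068; check Q = 92.4
Then remove 1.676 M of E.
Step 3:
                    C           L           G           E
  Initial       1.275      0.3326       2.914       3.382
  Change     -0.04098      0.1229      0.1229      0.1229
  Equil         1.234      0.4555       3.037       3.505
  solve Keq expr → x = 0.04098; check Q = 92.4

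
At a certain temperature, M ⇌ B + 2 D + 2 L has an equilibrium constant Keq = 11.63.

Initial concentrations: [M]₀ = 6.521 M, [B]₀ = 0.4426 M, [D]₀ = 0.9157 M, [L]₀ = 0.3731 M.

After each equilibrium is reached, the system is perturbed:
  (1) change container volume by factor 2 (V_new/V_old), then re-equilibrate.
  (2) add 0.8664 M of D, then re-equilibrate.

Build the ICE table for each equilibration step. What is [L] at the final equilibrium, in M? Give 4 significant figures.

[L]_eq = 1.797 M

Q₀ = 0.007922 vs Keq = 11.63 ⇒ Q<K, forward
Step 1:
                  M         B         D         L
  I           6.521    0.4426    0.9157    0.3731
  C         -0.9816    0.9816     1.963     1.963
  E           5.539     1.424     2.879     2.336
  solve Keq expr → x = 0.9816; check Q = 11.63
Then change container volume by factor 2 (V_new/V_old).
Step 2:
                  M         B         D         L
  I            2.77    0.7121     1.439     1.168
  C         -0.4483    0.4483    0.8966    0.8966
  E           2.321      1.16     2.336     2.065
  solve Keq expr → x = 0.4483; check Q = 11.63
Then add 0.8664 M of D.
Step 3:
                  M         B         D         L
  I           2.321      1.16     3.202     2.065
  C          0.1338   -0.1338   -0.2677   -0.2677
  E           2.455     1.027     2.935     1.797
  solve Keq expr → x = -0.1338; check Q = 11.63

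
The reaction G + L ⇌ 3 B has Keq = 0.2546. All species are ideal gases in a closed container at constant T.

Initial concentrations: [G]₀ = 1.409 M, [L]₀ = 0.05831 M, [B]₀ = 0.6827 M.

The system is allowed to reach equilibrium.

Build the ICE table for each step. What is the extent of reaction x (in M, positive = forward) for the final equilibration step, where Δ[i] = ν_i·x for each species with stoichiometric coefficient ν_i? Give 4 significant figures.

Q₀ = 3.873 vs Keq = 0.2546 ⇒ Q>K, reverse
Step 1:
                  G         L         B
  init        1.409   0.05831    0.6827
  Δ          0.0973    0.0973   -0.2919
  eq          1.506    0.1556    0.3908
  solve Keq expr → x = -0.0973; check Q = 0.2546

x = -0.0973 M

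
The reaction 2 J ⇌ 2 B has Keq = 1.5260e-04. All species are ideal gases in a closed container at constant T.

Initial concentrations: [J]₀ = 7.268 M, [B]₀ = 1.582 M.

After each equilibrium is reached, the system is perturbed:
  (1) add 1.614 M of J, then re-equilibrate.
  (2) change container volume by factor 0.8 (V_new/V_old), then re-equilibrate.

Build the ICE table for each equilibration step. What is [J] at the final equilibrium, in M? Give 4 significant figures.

[J]_eq = 12.92 M

Q₀ = 0.04738 vs Keq = 1.5260e-04 ⇒ Q>K, reverse
Step 1:
                  J         B
  Initial     7.268     1.582
  Change      1.474    -1.474
  Equil       8.742     0.108
  solve Keq expr → x = -0.737; check Q = 1.5260e-04
Then add 1.614 M of J.
Step 2:
                  J         B
  Initial     10.36     0.108
  Change   -0.01969   0.01969
  Equil       10.34    0.1277
  solve Keq expr → x = 0.009847; check Q = 1.5260e-04
Then change container volume by factor 0.8 (V_new/V_old).
Step 3:
                  J         B
  Initial     12.92    0.1596
  Change          0         0
  Equil       12.92    0.1596
  solve Keq expr → x = 0; check Q = 1.5260e-04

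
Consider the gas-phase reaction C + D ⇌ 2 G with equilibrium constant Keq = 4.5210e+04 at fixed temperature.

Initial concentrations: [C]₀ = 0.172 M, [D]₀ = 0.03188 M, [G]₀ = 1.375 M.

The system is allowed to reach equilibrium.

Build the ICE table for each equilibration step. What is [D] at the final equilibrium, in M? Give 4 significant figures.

Q₀ = 344.8 vs Keq = 4.5210e+04 ⇒ Q<K, forward
Step 1:
                   C          D          G
  Initial      0.172    0.03188      1.375
  Change    -0.03155   -0.03155    0.06311
  Equil       0.1404 3.2572e-04      1.438
  solve Keq expr → x = 0.03155; check Q = 4.5210e+04

[D]_eq = 3.2572e-04 M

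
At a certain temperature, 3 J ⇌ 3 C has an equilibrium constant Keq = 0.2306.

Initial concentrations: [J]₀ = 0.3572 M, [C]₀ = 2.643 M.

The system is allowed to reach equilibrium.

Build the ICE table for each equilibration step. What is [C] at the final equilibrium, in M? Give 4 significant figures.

Q₀ = 405.1 vs Keq = 0.2306 ⇒ Q>K, reverse
Step 1:
                  J         C
  Initial    0.3572     2.643
  Change      1.503    -1.503
  Equil        1.86      1.14
  solve Keq expr → x = -0.5009; check Q = 0.2306

[C]_eq = 1.14 M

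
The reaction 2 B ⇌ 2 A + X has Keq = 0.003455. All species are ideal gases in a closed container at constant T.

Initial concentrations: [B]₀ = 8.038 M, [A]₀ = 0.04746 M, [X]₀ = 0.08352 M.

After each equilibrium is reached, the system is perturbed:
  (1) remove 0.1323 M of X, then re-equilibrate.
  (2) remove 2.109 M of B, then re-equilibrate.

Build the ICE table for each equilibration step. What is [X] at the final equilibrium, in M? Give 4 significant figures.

[X]_eq = 0.2448 M

Q₀ = 2.9117e-06 vs Keq = 0.003455 ⇒ Q<K, forward
Step 1:
                  B         A         X
  Initial     8.038   0.04746   0.08352
  Change    -0.6381    0.6381     0.319
  Equil         7.4    0.6855    0.4026
  solve Keq expr → x = 0.319; check Q = 0.003455
Then remove 0.1323 M of X.
Step 2:
                  B         A         X
  Initial       7.4    0.6855    0.2703
  Change     -0.084     0.084     0.042
  Equil       7.316    0.7695    0.3123
  solve Keq expr → x = 0.042; check Q = 0.003455
Then remove 2.109 M of B.
Step 3:
                  B         A         X
  Initial     5.207    0.7695    0.3123
  Change     0.1349   -0.1349  -0.06746
  Equil       5.342    0.6346    0.2448
  solve Keq expr → x = -0.06746; check Q = 0.003455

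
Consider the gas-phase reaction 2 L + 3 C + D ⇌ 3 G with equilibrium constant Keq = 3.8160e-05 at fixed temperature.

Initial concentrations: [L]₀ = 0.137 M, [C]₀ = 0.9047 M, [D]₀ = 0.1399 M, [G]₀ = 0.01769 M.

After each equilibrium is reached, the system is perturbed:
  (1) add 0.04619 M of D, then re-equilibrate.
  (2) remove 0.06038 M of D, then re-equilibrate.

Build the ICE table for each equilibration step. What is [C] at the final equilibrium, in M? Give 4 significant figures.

Q₀ = 0.002847 vs Keq = 3.8160e-05 ⇒ Q>K, reverse
Step 1:
                    L           C           D           G
  Initial       0.137      0.9047      0.1399     0.01769
  Change       0.0088      0.0132      0.0044     -0.0132
  Equil        0.1458      0.9179      0.1443     0.00449
  solve Keq expr → x = -0.0044; check Q = 3.8160e-05
Then add 0.04619 M of D.
Step 2:
                    L           C           D           G
  Initial      0.1458      0.9179      0.1905     0.00449
  Change  -2.8373e-04 -4.2560e-04 -1.4187e-04  4.2560e-04
  Equil        0.1455      0.9175      0.1903    0.004916
  solve Keq expr → x = 1.4187e-04; check Q = 3.8160e-05
Then remove 0.06038 M of D.
Step 3:
                    L           C           D           G
  Initial      0.1455      0.9175        0.13    0.004916
  Change   3.8310e-04  5.7466e-04  1.9155e-04 -5.7466e-04
  Equil        0.1459       0.918      0.1302    0.004341
  solve Keq expr → x = -1.9155e-04; check Q = 3.8160e-05

[C]_eq = 0.918 M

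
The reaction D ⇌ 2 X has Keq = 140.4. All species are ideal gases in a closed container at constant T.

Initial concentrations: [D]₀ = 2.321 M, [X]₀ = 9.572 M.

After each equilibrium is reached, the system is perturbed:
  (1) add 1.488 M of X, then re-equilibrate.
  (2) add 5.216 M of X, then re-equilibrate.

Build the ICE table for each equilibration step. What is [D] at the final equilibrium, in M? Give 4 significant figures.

Q₀ = 39.48 vs Keq = 140.4 ⇒ Q<K, forward
Step 1:
                  D         X
  init        2.321     9.572
  Δ          -1.275     2.549
  eq          1.046     12.12
  solve Keq expr → x = 1.275; check Q = 140.4
Then add 1.488 M of X.
Step 2:
                  D         X
  init        1.046     13.61
  Δ          0.1973   -0.3946
  eq          1.244     13.21
  solve Keq expr → x = -0.1973; check Q = 140.4
Then add 5.216 M of X.
Step 3:
                  D         X
  init        1.244     18.43
  Δ          0.7823    -1.565
  eq          2.026     16.87
  solve Keq expr → x = -0.7823; check Q = 140.4

[D]_eq = 2.026 M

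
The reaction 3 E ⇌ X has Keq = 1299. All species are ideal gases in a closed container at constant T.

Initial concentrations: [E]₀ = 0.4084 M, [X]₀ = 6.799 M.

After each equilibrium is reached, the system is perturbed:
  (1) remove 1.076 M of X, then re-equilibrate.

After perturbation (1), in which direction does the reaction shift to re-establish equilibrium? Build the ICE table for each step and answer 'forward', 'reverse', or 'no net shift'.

Direction: forward

Q₀ = 99.81 vs Keq = 1299 ⇒ Q<K, forward
Step 1:
                  E         X
  Initial    0.4084     6.799
  Change    -0.2341   0.07804
  Equil      0.1743     6.877
  solve Keq expr → x = 0.07804; check Q = 1299
Then remove 1.076 M of X.
Step 2:
                  E         X
  Initial    0.1743     5.801
  Change   -0.00958  0.003193
  Equil      0.1647     5.804
  solve Keq expr → x = 0.003193; check Q = 1299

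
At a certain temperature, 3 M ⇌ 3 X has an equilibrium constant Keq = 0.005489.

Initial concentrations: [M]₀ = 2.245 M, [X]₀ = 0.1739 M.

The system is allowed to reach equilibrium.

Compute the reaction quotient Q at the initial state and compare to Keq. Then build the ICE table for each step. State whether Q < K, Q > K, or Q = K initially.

Q₀ = 4.6478e-04; Q < K (proceeds forward)

Q₀ = 4.6478e-04 vs Keq = 0.005489 ⇒ Q<K, forward
Step 1:
                   M          X
  Initial      2.245     0.1739
  Change     -0.1888     0.1888
  Equil        2.056     0.3627
  solve Keq expr → x = 0.06294; check Q = 0.005489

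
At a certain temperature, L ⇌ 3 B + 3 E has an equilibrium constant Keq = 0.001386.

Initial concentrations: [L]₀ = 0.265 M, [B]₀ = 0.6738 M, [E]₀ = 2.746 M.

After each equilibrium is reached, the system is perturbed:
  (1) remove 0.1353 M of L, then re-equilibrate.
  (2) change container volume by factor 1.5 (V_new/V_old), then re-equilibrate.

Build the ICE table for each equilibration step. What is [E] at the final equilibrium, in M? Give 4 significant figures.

Q₀ = 23.9 vs Keq = 0.001386 ⇒ Q>K, reverse
Step 1:
                   L          B          E
  Initial      0.265     0.6738      2.746
  Change      0.2109    -0.6326    -0.6326
  Equil       0.4759    0.04119      2.113
  solve Keq expr → x = -0.2109; check Q = 0.001386
Then remove 0.1353 M of L.
Step 2:
                   L          B          E
  Initial     0.3406    0.04119      2.113
  Change    0.001407  -0.004221  -0.004221
  Equil        0.342    0.03697      2.109
  solve Keq expr → x = -0.001407; check Q = 0.001386
Then change container volume by factor 1.5 (V_new/V_old).
Step 3:
                   L          B          E
  Initial      0.228    0.02464      1.406
  Change   -0.007501     0.0225     0.0225
  Equil       0.2205    0.04715      1.429
  solve Keq expr → x = 0.007501; check Q = 0.001386

[E]_eq = 1.429 M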